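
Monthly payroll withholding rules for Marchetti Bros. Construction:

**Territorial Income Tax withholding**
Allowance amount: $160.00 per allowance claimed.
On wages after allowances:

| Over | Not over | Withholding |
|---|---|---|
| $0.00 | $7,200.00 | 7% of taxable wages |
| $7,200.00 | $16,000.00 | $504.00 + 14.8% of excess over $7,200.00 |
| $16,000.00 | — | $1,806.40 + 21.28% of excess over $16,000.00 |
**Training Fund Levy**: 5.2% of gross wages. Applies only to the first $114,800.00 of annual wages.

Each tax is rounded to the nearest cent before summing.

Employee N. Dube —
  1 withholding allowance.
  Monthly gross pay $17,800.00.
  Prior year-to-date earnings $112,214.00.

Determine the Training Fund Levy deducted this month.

$134.47

Training Fund Levy: cap $114,800.00 − YTD $112,214.00 = $2,586.00 subject; 5.2% × $2,586.00 = $134.47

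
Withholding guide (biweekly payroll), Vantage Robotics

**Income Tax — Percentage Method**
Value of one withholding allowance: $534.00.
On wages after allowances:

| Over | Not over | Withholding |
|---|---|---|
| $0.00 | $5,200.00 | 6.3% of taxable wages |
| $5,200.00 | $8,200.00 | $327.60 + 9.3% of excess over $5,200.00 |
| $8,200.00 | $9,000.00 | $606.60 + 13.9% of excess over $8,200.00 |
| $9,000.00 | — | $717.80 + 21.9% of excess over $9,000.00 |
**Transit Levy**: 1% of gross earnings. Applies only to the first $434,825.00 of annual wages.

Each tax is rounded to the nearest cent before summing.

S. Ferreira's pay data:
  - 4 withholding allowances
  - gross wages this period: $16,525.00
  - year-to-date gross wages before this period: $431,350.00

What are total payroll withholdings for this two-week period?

$1,932.74

Income Tax: taxable = $16,525.00 − 4×$534.00 = $14,389.00
  $717.80 + 21.9% × ($14,389.00 − $9,000.00) = $717.80 + 21.9% × $5,389.00 = $1,897.99
Transit Levy: cap $434,825.00 − YTD $431,350.00 = $3,475.00 subject; 1% × $3,475.00 = $34.75
Total: $1,897.99 + $34.75 = $1,932.74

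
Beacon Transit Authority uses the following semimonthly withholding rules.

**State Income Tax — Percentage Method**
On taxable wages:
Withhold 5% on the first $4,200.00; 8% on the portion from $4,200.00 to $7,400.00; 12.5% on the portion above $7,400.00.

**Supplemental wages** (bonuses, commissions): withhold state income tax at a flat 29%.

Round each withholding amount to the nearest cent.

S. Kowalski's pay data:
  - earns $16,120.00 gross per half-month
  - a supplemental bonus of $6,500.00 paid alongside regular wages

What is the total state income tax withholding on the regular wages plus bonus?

State Income Tax: taxable = $16,120.00
  $466.00 + 12.5% × ($16,120.00 − $7,400.00) = $466.00 + 12.5% × $8,720.00 = $1,556.00
Supplemental (29% flat on bonus): 29% × $6,500.00 = $1,885.00
Total state income tax: $1,556.00 + $1,885.00 = $3,441.00

$3,441.00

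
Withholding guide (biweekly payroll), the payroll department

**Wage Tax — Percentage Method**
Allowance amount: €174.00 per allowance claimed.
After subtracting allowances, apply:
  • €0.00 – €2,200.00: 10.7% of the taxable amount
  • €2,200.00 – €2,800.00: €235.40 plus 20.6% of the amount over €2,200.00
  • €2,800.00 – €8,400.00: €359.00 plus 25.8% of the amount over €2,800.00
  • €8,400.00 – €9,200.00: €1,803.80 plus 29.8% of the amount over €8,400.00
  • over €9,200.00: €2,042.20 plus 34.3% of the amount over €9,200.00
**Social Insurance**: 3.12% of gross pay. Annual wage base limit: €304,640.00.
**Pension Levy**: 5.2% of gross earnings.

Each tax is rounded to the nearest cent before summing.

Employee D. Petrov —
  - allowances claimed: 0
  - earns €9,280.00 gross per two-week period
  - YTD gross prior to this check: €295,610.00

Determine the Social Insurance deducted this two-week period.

€281.74

Social Insurance: cap €304,640.00 − YTD €295,610.00 = €9,030.00 subject; 3.12% × €9,030.00 = €281.74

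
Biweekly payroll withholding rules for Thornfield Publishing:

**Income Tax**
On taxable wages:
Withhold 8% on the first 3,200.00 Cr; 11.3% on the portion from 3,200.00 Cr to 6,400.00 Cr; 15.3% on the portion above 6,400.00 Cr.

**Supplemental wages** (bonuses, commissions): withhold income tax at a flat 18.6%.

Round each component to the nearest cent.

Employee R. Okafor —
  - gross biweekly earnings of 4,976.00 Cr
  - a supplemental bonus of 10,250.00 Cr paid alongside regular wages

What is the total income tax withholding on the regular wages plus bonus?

2,363.19 Cr

Income Tax: taxable = 4,976.00 Cr
  256.00 Cr + 11.3% × (4,976.00 Cr − 3,200.00 Cr) = 256.00 Cr + 11.3% × 1,776.00 Cr = 456.69 Cr
Supplemental (18.6% flat on bonus): 18.6% × 10,250.00 Cr = 1,906.50 Cr
Total income tax: 456.69 Cr + 1,906.50 Cr = 2,363.19 Cr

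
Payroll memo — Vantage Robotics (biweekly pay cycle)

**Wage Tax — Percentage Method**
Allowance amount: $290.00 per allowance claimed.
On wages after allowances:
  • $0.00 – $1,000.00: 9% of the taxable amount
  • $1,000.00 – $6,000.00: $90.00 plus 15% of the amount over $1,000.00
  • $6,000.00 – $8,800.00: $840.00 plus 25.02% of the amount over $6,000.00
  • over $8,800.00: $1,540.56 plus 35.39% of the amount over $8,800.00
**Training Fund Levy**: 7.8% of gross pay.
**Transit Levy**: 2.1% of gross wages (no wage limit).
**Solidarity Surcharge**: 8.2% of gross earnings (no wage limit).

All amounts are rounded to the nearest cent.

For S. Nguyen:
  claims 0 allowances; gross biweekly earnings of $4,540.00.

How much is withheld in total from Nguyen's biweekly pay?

$1,442.74

Wage Tax: taxable = $4,540.00
  $90.00 + 15% × ($4,540.00 − $1,000.00) = $90.00 + 15% × $3,540.00 = $621.00
Training Fund Levy: 7.8% × $4,540.00 = $354.12
Transit Levy: 2.1% × $4,540.00 = $95.34
Solidarity Surcharge: 8.2% × $4,540.00 = $372.28
Total: $621.00 + $354.12 + $95.34 + $372.28 = $1,442.74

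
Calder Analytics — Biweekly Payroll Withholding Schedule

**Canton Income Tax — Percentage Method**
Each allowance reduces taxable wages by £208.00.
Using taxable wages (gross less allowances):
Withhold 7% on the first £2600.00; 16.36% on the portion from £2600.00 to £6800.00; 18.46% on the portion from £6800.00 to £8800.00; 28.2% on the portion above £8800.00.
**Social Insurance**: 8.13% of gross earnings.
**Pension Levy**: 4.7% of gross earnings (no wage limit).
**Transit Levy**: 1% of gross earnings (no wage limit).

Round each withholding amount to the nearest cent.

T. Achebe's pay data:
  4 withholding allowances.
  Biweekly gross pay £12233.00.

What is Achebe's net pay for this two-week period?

£8569.38

Canton Income Tax: taxable = £12233.00 − 4×£208.00 = £11401.00
  £1238.32 + 28.2% × (£11401.00 − £8800.00) = £1238.32 + 28.2% × £2601.00 = £1971.80
Social Insurance: 8.13% × £12233.00 = £994.54
Pension Levy: 4.7% × £12233.00 = £574.95
Transit Levy: 1% × £12233.00 = £122.33
Total withheld: £1971.80 + £994.54 + £574.95 + £122.33 = £3663.62
Net pay: £12233.00 − £3663.62 = £8569.38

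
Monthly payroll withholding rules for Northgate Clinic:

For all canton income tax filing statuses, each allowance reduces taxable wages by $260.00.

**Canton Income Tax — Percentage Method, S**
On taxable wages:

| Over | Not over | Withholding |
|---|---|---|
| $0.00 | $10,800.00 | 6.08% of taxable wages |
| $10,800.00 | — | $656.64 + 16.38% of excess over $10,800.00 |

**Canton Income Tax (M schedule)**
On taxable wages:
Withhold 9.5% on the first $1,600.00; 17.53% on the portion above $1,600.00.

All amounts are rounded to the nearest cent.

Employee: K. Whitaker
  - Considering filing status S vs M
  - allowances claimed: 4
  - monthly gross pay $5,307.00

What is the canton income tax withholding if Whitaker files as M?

Canton Income Tax (M): taxable = $5,307.00 − 4×$260.00 = $4,267.00
  $152.00 + 17.53% × ($4,267.00 − $1,600.00) = $152.00 + 17.53% × $2,667.00 = $619.53

$619.53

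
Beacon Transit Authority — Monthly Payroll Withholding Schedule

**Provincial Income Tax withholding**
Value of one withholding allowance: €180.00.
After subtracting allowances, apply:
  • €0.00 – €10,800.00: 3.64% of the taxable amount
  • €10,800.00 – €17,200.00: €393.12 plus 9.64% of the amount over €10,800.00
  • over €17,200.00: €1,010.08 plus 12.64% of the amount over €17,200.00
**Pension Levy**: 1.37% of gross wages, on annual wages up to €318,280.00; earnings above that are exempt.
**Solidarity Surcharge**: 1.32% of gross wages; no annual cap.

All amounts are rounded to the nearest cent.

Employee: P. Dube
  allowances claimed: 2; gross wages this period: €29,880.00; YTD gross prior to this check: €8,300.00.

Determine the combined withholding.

€3,371.11

Provincial Income Tax: taxable = €29,880.00 − 2×€180.00 = €29,520.00
  €1,010.08 + 12.64% × (€29,520.00 − €17,200.00) = €1,010.08 + 12.64% × €12,320.00 = €2,567.33
Pension Levy: 1.37% × €29,880.00 = €409.36
Solidarity Surcharge: 1.32% × €29,880.00 = €394.42
Total: €2,567.33 + €409.36 + €394.42 = €3,371.11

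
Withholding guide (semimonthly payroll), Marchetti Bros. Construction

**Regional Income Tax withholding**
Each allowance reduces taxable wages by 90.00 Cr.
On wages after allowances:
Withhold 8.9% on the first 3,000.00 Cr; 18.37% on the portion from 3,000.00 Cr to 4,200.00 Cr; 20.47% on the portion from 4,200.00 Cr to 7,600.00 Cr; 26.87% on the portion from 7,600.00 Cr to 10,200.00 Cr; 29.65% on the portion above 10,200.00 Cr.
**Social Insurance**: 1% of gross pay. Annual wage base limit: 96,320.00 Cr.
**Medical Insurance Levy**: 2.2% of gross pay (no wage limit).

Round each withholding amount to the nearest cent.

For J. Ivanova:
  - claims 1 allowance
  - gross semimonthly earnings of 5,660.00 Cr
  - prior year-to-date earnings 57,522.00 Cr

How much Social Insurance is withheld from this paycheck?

Social Insurance: 1% × 5,660.00 Cr = 56.60 Cr

56.60 Cr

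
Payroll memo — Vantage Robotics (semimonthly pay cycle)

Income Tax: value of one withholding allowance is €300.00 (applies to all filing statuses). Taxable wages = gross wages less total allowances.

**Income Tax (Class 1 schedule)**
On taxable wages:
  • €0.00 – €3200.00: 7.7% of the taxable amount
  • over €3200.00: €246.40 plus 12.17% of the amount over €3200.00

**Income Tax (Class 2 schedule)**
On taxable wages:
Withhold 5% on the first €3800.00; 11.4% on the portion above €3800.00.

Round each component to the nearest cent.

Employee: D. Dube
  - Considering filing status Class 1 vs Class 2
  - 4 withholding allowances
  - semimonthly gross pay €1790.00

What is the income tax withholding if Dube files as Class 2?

Income Tax (Class 2): taxable = €1790.00 − 4×€300.00 = €590.00
  5% × €590.00 = €29.50

€29.50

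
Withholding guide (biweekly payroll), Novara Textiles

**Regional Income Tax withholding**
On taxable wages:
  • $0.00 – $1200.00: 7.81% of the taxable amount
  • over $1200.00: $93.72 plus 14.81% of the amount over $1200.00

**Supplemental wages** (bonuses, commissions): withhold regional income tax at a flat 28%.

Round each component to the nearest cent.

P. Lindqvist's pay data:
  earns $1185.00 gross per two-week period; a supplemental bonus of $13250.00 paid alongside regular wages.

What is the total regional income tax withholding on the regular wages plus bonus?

$3802.55

Regional Income Tax: taxable = $1185.00
  7.81% × $1185.00 = $92.55
Supplemental (28% flat on bonus): 28% × $13250.00 = $3710.00
Total regional income tax: $92.55 + $3710.00 = $3802.55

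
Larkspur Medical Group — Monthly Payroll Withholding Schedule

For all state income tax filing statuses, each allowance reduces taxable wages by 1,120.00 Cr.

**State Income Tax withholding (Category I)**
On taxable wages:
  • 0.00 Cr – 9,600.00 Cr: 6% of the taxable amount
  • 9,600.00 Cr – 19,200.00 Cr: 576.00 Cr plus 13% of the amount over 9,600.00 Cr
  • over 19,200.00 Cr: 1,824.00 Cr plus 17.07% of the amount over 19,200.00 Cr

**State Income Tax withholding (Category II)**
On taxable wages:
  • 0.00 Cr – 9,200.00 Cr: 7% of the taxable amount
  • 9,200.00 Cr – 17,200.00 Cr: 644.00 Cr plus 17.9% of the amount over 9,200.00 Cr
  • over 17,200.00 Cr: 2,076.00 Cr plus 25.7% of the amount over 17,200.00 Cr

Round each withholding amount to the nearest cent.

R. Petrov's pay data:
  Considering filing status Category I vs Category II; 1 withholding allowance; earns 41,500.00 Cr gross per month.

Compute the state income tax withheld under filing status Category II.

State Income Tax (Category II): taxable = 41,500.00 Cr − 1×1,120.00 Cr = 40,380.00 Cr
  2,076.00 Cr + 25.7% × (40,380.00 Cr − 17,200.00 Cr) = 2,076.00 Cr + 25.7% × 23,180.00 Cr = 8,033.26 Cr

8,033.26 Cr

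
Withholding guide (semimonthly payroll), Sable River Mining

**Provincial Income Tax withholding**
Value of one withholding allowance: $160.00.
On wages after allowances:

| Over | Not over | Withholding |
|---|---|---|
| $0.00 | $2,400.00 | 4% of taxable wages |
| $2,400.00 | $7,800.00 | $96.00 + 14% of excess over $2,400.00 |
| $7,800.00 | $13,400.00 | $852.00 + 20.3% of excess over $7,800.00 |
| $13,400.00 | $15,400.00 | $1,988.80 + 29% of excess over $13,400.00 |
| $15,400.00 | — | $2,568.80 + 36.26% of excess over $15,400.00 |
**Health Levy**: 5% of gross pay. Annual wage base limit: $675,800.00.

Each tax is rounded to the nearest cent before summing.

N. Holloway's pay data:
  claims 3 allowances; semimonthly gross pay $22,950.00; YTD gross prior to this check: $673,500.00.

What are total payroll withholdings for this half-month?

$5,247.38

Provincial Income Tax: taxable = $22,950.00 − 3×$160.00 = $22,470.00
  $2,568.80 + 36.26% × ($22,470.00 − $15,400.00) = $2,568.80 + 36.26% × $7,070.00 = $5,132.38
Health Levy: cap $675,800.00 − YTD $673,500.00 = $2,300.00 subject; 5% × $2,300.00 = $115.00
Total: $5,132.38 + $115.00 = $5,247.38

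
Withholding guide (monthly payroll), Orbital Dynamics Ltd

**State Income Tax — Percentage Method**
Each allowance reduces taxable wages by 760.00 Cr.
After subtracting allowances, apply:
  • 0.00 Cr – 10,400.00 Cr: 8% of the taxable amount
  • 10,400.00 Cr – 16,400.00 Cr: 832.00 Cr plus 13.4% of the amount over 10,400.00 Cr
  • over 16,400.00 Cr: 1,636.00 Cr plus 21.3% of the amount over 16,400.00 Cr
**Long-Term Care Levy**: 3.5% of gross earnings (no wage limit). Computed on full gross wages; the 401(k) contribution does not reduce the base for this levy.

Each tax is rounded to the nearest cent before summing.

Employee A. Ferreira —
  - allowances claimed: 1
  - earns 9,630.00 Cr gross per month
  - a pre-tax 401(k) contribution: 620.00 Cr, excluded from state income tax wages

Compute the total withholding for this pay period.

State Income Tax: taxable = 9,630.00 Cr − 620.00 Cr − 1×760.00 Cr = 8,250.00 Cr
  8% × 8,250.00 Cr = 660.00 Cr
Long-Term Care Levy: 3.5% × 9,630.00 Cr = 337.05 Cr
Total: 660.00 Cr + 337.05 Cr = 997.05 Cr

997.05 Cr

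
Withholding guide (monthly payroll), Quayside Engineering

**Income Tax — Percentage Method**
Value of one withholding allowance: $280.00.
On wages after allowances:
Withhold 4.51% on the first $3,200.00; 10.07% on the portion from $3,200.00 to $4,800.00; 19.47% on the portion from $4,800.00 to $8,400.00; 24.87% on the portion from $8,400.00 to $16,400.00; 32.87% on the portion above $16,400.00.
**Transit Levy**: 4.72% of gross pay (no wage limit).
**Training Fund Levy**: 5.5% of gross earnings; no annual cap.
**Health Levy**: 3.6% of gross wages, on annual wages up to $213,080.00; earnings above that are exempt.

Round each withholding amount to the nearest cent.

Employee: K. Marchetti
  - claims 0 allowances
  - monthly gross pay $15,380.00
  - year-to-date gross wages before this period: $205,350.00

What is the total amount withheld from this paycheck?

$4,592.41

Income Tax: taxable = $15,380.00
  $1,006.36 + 24.87% × ($15,380.00 − $8,400.00) = $1,006.36 + 24.87% × $6,980.00 = $2,742.29
Transit Levy: 4.72% × $15,380.00 = $725.94
Training Fund Levy: 5.5% × $15,380.00 = $845.90
Health Levy: cap $213,080.00 − YTD $205,350.00 = $7,730.00 subject; 3.6% × $7,730.00 = $278.28
Total: $2,742.29 + $725.94 + $845.90 + $278.28 = $4,592.41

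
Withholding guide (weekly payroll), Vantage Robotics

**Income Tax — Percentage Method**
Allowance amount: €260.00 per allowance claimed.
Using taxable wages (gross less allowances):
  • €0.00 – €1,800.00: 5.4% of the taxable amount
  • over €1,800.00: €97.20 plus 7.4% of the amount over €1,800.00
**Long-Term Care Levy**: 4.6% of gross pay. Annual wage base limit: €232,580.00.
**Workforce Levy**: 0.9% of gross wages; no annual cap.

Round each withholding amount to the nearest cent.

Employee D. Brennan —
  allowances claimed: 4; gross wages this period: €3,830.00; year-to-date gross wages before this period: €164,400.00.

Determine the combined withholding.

€381.11

Income Tax: taxable = €3,830.00 − 4×€260.00 = €2,790.00
  €97.20 + 7.4% × (€2,790.00 − €1,800.00) = €97.20 + 7.4% × €990.00 = €170.46
Long-Term Care Levy: 4.6% × €3,830.00 = €176.18
Workforce Levy: 0.9% × €3,830.00 = €34.47
Total: €170.46 + €176.18 + €34.47 = €381.11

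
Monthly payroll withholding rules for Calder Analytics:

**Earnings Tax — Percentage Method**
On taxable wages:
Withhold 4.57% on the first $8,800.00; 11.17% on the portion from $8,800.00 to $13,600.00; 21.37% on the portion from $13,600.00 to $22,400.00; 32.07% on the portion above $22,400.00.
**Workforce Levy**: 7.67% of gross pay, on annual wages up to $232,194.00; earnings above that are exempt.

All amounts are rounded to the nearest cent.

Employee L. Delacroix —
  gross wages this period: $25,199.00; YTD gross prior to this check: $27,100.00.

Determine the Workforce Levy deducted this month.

Workforce Levy: 7.67% × $25,199.00 = $1,932.76

$1,932.76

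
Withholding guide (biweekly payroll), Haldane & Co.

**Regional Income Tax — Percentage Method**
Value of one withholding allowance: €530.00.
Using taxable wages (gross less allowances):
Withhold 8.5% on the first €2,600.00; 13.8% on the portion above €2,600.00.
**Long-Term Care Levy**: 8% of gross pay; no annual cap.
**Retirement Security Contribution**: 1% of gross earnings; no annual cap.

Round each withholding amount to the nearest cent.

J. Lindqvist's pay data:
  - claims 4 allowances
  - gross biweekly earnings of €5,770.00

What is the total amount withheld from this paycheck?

€885.20

Regional Income Tax: taxable = €5,770.00 − 4×€530.00 = €3,650.00
  €221.00 + 13.8% × (€3,650.00 − €2,600.00) = €221.00 + 13.8% × €1,050.00 = €365.90
Long-Term Care Levy: 8% × €5,770.00 = €461.60
Retirement Security Contribution: 1% × €5,770.00 = €57.70
Total: €365.90 + €461.60 + €57.70 = €885.20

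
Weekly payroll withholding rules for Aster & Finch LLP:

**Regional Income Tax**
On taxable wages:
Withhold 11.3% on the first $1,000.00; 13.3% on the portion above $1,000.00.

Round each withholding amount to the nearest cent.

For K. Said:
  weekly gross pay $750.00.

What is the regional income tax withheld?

$84.75

Regional Income Tax: taxable = $750.00
  11.3% × $750.00 = $84.75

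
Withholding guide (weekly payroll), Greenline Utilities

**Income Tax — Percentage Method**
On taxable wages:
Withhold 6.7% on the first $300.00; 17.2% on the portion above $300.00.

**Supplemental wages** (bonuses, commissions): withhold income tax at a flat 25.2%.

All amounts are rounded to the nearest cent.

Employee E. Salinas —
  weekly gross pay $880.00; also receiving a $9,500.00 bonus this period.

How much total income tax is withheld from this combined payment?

$2,513.86

Income Tax: taxable = $880.00
  $20.10 + 17.2% × ($880.00 − $300.00) = $20.10 + 17.2% × $580.00 = $119.86
Supplemental (25.2% flat on bonus): 25.2% × $9,500.00 = $2,394.00
Total income tax: $119.86 + $2,394.00 = $2,513.86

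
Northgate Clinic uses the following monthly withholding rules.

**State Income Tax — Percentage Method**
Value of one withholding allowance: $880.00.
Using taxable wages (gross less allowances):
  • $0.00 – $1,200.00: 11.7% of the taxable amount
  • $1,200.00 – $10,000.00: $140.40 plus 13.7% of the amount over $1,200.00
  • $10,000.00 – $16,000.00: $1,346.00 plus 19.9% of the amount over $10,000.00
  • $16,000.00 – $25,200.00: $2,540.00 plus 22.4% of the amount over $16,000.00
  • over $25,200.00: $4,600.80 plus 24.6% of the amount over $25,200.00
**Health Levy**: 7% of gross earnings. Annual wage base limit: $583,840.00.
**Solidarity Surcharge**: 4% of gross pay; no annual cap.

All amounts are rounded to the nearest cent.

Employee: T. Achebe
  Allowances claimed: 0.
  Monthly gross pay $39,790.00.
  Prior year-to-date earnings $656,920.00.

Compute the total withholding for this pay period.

$9,781.54

State Income Tax: taxable = $39,790.00
  $4,600.80 + 24.6% × ($39,790.00 − $25,200.00) = $4,600.80 + 24.6% × $14,590.00 = $8,189.94
Health Levy: YTD $656,920.00 ≥ cap $583,840.00 → $0.00
Solidarity Surcharge: 4% × $39,790.00 = $1,591.60
Total: $8,189.94 + $0.00 + $1,591.60 = $9,781.54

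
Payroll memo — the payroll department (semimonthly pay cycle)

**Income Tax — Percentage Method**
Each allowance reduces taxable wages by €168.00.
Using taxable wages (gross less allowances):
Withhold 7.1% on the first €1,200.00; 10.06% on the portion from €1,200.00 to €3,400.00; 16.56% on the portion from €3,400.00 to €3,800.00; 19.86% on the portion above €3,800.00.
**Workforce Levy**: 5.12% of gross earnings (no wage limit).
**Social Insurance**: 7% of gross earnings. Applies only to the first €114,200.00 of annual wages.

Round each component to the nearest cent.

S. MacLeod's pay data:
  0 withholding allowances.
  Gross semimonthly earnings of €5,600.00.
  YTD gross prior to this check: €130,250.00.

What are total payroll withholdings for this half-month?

Income Tax: taxable = €5,600.00
  €372.76 + 19.86% × (€5,600.00 − €3,800.00) = €372.76 + 19.86% × €1,800.00 = €730.24
Workforce Levy: 5.12% × €5,600.00 = €286.72
Social Insurance: YTD €130,250.00 ≥ cap €114,200.00 → €0.00
Total: €730.24 + €286.72 + €0.00 = €1,016.96

€1,016.96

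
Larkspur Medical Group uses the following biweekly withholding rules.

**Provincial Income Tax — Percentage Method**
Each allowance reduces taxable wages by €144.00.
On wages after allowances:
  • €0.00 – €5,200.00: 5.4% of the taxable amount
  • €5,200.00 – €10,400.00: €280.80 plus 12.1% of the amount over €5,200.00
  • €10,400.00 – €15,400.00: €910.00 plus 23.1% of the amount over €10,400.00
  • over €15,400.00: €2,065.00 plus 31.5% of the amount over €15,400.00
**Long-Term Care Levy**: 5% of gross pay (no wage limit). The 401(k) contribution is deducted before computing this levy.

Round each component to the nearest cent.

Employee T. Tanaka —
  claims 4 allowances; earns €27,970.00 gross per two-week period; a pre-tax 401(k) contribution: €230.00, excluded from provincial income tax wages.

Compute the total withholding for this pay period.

Provincial Income Tax: taxable = €27,970.00 − €230.00 − 4×€144.00 = €27,164.00
  €2,065.00 + 31.5% × (€27,164.00 − €15,400.00) = €2,065.00 + 31.5% × €11,764.00 = €5,770.66
Long-Term Care Levy: 5% × €27,740.00 = €1,387.00
Total: €5,770.66 + €1,387.00 = €7,157.66

€7,157.66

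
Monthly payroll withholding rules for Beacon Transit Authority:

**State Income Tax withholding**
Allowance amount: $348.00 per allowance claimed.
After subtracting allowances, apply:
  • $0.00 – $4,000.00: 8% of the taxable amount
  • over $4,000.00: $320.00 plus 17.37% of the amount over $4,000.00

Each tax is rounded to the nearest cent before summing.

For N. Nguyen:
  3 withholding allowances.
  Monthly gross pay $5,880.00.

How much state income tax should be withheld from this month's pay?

State Income Tax: taxable = $5,880.00 − 3×$348.00 = $4,836.00
  $320.00 + 17.37% × ($4,836.00 − $4,000.00) = $320.00 + 17.37% × $836.00 = $465.21

$465.21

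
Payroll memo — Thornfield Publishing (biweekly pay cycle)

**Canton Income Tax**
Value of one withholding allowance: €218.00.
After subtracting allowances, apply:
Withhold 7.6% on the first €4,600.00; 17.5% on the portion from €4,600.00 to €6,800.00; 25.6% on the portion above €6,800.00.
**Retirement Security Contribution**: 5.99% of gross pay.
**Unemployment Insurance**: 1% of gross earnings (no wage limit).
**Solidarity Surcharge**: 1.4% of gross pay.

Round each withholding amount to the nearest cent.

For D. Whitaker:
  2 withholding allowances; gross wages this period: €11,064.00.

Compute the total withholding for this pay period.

Canton Income Tax: taxable = €11,064.00 − 2×€218.00 = €10,628.00
  €734.60 + 25.6% × (€10,628.00 − €6,800.00) = €734.60 + 25.6% × €3,828.00 = €1,714.57
Retirement Security Contribution: 5.99% × €11,064.00 = €662.73
Unemployment Insurance: 1% × €11,064.00 = €110.64
Solidarity Surcharge: 1.4% × €11,064.00 = €154.90
Total: €1,714.57 + €662.73 + €110.64 + €154.90 = €2,642.84

€2,642.84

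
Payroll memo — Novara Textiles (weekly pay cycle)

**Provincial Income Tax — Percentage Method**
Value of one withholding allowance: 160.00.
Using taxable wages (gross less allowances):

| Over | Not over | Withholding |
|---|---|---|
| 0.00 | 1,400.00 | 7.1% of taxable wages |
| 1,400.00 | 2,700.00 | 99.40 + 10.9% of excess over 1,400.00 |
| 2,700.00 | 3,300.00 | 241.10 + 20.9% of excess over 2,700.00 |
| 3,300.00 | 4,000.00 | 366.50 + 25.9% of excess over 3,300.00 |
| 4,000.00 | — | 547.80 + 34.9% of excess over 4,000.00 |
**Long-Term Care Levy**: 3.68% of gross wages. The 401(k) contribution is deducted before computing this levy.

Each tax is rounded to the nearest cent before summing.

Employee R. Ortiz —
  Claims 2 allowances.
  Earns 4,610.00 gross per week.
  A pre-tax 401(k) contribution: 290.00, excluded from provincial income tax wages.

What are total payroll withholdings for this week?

706.78

Provincial Income Tax: taxable = 4,610.00 − 290.00 − 2×160.00 = 4,000.00
  366.50 + 25.9% × (4,000.00 − 3,300.00) = 366.50 + 25.9% × 700.00 = 547.80
Long-Term Care Levy: 3.68% × 4,320.00 = 158.98
Total: 547.80 + 158.98 = 706.78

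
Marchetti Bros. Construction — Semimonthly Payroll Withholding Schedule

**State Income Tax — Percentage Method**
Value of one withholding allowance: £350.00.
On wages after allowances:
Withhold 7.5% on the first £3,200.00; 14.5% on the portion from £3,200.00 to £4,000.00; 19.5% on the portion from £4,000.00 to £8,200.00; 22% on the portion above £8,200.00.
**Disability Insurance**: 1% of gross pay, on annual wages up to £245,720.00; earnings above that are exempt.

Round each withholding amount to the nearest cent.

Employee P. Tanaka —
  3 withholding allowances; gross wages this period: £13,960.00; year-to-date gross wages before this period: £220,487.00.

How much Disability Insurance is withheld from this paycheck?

Disability Insurance: 1% × £13,960.00 = £139.60

£139.60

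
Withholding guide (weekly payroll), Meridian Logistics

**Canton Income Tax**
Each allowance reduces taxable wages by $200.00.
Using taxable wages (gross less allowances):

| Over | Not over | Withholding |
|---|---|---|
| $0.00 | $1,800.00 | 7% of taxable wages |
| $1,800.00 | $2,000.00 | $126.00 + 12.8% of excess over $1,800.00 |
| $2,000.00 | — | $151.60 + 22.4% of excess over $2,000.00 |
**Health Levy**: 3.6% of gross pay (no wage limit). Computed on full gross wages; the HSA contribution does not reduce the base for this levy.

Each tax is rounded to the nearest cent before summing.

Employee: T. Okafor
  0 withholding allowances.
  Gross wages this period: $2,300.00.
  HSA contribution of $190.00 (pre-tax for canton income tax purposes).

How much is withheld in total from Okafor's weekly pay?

Canton Income Tax: taxable = $2,300.00 − $190.00 = $2,110.00
  $151.60 + 22.4% × ($2,110.00 − $2,000.00) = $151.60 + 22.4% × $110.00 = $176.24
Health Levy: 3.6% × $2,300.00 = $82.80
Total: $176.24 + $82.80 = $259.04

$259.04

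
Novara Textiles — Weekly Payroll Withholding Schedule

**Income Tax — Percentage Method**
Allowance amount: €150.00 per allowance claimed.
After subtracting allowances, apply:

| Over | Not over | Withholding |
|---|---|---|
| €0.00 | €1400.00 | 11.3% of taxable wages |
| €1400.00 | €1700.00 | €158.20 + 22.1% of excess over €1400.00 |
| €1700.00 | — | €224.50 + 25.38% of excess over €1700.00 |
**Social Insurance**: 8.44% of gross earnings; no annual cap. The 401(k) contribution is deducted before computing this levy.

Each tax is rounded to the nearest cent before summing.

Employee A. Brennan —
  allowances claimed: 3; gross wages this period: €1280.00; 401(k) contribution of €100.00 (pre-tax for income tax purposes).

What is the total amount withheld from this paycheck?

Income Tax: taxable = €1280.00 − €100.00 − 3×€150.00 = €730.00
  11.3% × €730.00 = €82.49
Social Insurance: 8.44% × €1180.00 = €99.59
Total: €82.49 + €99.59 = €182.08

€182.08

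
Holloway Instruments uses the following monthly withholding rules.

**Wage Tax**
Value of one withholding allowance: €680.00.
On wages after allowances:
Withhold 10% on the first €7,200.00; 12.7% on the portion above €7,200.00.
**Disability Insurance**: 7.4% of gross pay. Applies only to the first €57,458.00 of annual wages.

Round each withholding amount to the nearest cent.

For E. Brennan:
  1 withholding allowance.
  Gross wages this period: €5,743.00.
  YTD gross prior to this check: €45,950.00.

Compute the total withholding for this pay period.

Wage Tax: taxable = €5,743.00 − 1×€680.00 = €5,063.00
  10% × €5,063.00 = €506.30
Disability Insurance: 7.4% × €5,743.00 = €424.98
Total: €506.30 + €424.98 = €931.28

€931.28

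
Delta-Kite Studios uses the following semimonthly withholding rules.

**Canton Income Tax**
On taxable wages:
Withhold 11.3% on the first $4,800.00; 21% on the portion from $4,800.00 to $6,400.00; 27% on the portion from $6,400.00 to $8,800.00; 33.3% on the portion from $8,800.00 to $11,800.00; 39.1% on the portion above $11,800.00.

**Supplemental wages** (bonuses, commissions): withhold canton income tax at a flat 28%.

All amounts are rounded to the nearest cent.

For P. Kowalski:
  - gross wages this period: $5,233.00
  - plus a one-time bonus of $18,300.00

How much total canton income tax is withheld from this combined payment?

Canton Income Tax: taxable = $5,233.00
  $542.40 + 21% × ($5,233.00 − $4,800.00) = $542.40 + 21% × $433.00 = $633.33
Supplemental (28% flat on bonus): 28% × $18,300.00 = $5,124.00
Total canton income tax: $633.33 + $5,124.00 = $5,757.33

$5,757.33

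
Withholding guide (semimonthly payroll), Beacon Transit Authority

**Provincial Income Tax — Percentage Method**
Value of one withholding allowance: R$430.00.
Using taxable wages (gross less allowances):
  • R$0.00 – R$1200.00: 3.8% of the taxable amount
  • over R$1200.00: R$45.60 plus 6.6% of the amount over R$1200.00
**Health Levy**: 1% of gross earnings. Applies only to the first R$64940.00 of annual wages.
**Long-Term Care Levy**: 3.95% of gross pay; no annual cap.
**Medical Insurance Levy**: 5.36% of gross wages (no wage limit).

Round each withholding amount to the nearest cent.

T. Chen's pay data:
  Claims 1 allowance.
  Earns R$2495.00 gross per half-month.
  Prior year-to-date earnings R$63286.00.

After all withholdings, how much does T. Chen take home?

R$2143.49

Provincial Income Tax: taxable = R$2495.00 − 1×R$430.00 = R$2065.00
  R$45.60 + 6.6% × (R$2065.00 − R$1200.00) = R$45.60 + 6.6% × R$865.00 = R$102.69
Health Levy: cap R$64940.00 − YTD R$63286.00 = R$1654.00 subject; 1% × R$1654.00 = R$16.54
Long-Term Care Levy: 3.95% × R$2495.00 = R$98.55
Medical Insurance Levy: 5.36% × R$2495.00 = R$133.73
Total withheld: R$102.69 + R$16.54 + R$98.55 + R$133.73 = R$351.51
Net pay: R$2495.00 − R$351.51 = R$2143.49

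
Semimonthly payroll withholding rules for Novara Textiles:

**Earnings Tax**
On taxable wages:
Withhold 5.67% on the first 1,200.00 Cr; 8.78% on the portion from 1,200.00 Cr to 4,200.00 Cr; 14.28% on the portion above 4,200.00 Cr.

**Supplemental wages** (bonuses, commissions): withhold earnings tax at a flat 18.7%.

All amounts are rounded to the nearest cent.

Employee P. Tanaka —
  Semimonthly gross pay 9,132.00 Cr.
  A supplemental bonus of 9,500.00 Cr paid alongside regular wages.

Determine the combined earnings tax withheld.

Earnings Tax: taxable = 9,132.00 Cr
  331.44 Cr + 14.28% × (9,132.00 Cr − 4,200.00 Cr) = 331.44 Cr + 14.28% × 4,932.00 Cr = 1,035.73 Cr
Supplemental (18.7% flat on bonus): 18.7% × 9,500.00 Cr = 1,776.50 Cr
Total earnings tax: 1,035.73 Cr + 1,776.50 Cr = 2,812.23 Cr

2,812.23 Cr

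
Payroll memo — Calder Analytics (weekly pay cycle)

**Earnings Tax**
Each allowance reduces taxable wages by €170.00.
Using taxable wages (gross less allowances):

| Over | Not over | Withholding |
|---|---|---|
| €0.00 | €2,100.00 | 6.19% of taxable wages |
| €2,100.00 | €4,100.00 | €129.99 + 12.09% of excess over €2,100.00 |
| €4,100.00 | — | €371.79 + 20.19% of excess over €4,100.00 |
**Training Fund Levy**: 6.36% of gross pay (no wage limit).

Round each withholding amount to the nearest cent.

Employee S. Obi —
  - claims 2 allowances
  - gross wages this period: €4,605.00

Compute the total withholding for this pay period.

€697.98

Earnings Tax: taxable = €4,605.00 − 2×€170.00 = €4,265.00
  €371.79 + 20.19% × (€4,265.00 − €4,100.00) = €371.79 + 20.19% × €165.00 = €405.10
Training Fund Levy: 6.36% × €4,605.00 = €292.88
Total: €405.10 + €292.88 = €697.98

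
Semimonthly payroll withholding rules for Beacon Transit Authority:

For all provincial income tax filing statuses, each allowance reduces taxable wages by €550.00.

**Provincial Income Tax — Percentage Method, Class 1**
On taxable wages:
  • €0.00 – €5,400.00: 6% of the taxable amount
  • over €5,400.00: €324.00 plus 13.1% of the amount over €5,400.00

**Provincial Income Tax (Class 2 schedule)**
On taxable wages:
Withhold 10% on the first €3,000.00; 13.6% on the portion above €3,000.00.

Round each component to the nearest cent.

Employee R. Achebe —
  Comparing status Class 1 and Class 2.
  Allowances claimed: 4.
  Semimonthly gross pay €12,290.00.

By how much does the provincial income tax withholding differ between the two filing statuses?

Provincial Income Tax (Class 1): taxable = €12,290.00 − 4×€550.00 = €10,090.00
  €324.00 + 13.1% × (€10,090.00 − €5,400.00) = €324.00 + 13.1% × €4,690.00 = €938.39
Provincial Income Tax (Class 2): taxable = €12,290.00 − 4×€550.00 = €10,090.00
  €300.00 + 13.6% × (€10,090.00 − €3,000.00) = €300.00 + 13.6% × €7,090.00 = €1,264.24
Difference: |€938.39 − €1,264.24| = €325.85 (higher under Class 2)

€325.85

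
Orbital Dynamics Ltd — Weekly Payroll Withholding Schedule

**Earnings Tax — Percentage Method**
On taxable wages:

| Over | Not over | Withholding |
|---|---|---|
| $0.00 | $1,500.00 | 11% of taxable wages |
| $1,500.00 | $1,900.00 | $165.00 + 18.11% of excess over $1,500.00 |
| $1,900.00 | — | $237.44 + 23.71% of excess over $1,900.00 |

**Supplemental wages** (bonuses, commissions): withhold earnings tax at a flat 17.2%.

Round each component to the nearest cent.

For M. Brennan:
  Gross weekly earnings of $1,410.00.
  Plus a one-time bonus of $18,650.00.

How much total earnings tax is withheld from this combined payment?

$3,362.90

Earnings Tax: taxable = $1,410.00
  11% × $1,410.00 = $155.10
Supplemental (17.2% flat on bonus): 17.2% × $18,650.00 = $3,207.80
Total earnings tax: $155.10 + $3,207.80 = $3,362.90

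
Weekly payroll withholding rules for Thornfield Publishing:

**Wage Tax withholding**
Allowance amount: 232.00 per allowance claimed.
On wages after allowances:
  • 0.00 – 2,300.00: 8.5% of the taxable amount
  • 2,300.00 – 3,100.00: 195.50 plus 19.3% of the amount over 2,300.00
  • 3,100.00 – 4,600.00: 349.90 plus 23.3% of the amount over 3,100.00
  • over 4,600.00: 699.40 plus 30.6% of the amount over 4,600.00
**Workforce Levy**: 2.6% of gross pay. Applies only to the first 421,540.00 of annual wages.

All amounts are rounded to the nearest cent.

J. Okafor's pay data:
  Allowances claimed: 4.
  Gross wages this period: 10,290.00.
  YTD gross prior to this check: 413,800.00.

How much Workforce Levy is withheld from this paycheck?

201.24

Workforce Levy: cap 421,540.00 − YTD 413,800.00 = 7,740.00 subject; 2.6% × 7,740.00 = 201.24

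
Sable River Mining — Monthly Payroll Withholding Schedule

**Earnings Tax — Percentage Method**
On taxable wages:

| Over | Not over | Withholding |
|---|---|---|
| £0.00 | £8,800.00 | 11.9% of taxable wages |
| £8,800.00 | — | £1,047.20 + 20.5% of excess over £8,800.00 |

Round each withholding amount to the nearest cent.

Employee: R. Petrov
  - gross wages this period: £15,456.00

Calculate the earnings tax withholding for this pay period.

Earnings Tax: taxable = £15,456.00
  £1,047.20 + 20.5% × (£15,456.00 − £8,800.00) = £1,047.20 + 20.5% × £6,656.00 = £2,411.68

£2,411.68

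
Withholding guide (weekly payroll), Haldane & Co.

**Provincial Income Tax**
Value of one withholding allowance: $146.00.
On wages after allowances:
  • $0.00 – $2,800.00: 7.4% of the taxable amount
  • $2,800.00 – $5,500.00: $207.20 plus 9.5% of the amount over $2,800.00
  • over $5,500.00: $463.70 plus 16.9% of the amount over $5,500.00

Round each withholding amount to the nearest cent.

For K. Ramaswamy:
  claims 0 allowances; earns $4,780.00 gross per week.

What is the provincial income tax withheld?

$395.30

Provincial Income Tax: taxable = $4,780.00
  $207.20 + 9.5% × ($4,780.00 − $2,800.00) = $207.20 + 9.5% × $1,980.00 = $395.30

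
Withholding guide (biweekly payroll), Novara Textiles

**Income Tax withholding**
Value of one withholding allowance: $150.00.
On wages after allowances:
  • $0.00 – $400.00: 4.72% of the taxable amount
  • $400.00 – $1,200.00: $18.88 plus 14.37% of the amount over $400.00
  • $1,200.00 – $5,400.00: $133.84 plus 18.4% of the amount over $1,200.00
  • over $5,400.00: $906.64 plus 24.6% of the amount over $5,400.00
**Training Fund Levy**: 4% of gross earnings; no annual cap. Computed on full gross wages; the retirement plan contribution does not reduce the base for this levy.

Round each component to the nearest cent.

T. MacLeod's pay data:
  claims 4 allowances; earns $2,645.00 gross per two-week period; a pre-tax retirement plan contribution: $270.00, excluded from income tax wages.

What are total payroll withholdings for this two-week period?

$345.44

Income Tax: taxable = $2,645.00 − $270.00 − 4×$150.00 = $1,775.00
  $133.84 + 18.4% × ($1,775.00 − $1,200.00) = $133.84 + 18.4% × $575.00 = $239.64
Training Fund Levy: 4% × $2,645.00 = $105.80
Total: $239.64 + $105.80 = $345.44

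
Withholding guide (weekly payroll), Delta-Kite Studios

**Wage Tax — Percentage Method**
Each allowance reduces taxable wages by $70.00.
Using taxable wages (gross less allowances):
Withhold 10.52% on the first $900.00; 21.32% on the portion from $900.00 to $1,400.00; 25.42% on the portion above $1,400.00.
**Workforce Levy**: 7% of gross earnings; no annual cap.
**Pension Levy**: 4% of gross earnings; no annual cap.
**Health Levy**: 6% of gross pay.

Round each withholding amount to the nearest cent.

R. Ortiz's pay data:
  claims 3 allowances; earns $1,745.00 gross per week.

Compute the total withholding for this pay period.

$532.25

Wage Tax: taxable = $1,745.00 − 3×$70.00 = $1,535.00
  $201.28 + 25.42% × ($1,535.00 − $1,400.00) = $201.28 + 25.42% × $135.00 = $235.60
Workforce Levy: 7% × $1,745.00 = $122.15
Pension Levy: 4% × $1,745.00 = $69.80
Health Levy: 6% × $1,745.00 = $104.70
Total: $235.60 + $122.15 + $69.80 + $104.70 = $532.25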